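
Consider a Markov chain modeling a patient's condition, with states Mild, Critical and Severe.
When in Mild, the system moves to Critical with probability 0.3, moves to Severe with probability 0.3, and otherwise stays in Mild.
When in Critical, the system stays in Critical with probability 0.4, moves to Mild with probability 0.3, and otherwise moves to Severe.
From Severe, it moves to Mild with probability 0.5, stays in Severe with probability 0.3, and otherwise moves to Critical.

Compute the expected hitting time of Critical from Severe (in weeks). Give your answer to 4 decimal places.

4.0741

Let t(s) be the expected number of weeks to first reach Critical from state s, with t(Critical) = 0. Conditioning on the first week:
t(Mild) = 1 + 0.4·t(Mild) + 0.3·t(Severe)
t(Severe) = 1 + 0.5·t(Mild) + 0.3·t(Severe)
Solving: t(Mild) = 3.7037, t(Severe) = 4.0741.
Expected weeks from Severe to Critical: 4.0741.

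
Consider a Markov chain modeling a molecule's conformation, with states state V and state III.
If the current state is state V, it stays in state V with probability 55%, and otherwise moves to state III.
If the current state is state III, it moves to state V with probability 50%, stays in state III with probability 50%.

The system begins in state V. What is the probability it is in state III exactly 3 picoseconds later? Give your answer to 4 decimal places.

Propagate the distribution vector 3 picoseconds from state V.
After 0 picoseconds: (1.0000, 0.0000)
After 1 picosecond: (0.5500, 0.4500)
After 2 picoseconds: (0.5275, 0.4725)
After 3 picoseconds: (0.5264, 0.4736)
P(in state III after 3 picoseconds) = 0.4736

0.4736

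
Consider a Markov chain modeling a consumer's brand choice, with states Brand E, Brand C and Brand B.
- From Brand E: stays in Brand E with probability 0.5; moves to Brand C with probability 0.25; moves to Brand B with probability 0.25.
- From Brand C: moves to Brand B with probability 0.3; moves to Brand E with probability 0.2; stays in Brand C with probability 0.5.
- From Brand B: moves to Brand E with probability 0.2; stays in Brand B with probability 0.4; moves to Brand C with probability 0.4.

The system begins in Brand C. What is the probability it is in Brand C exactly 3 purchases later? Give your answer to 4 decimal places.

0.4030

Propagate the distribution vector 3 purchases from Brand C.
After 0 purchases: (0.0000, 1.0000, 0.0000)
After 1 purchase: (0.2000, 0.5000, 0.3000)
After 2 purchases: (0.2600, 0.4200, 0.3200)
After 3 purchases: (0.2780, 0.4030, 0.3190)
P(in Brand C after 3 purchases) = 0.4030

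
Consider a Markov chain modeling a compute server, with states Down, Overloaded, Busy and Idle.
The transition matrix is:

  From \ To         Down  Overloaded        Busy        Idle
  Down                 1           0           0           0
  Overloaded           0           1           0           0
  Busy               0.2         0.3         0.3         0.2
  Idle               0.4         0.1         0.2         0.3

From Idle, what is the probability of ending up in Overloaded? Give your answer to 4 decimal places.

Let h(s) be the probability of absorption at Overloaded starting from transient state s. Then h(Overloaded) = 1 and h(Down) = 0. By first-step analysis:
h(Busy) = 0.2·0 + 0.3·1 + 0.3·h(Busy) + 0.2·h(Idle)
h(Idle) = 0.4·0 + 0.1·1 + 0.2·h(Busy) + 0.3·h(Idle)
Solving: h(Busy) = 0.5111, h(Idle) = 0.2889.
Starting from Idle, the probability is 0.2889.

0.2889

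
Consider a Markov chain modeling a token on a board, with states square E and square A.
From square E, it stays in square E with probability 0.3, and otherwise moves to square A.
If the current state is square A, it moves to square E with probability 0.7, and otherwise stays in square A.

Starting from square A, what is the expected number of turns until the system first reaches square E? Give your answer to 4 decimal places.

1.4286

Let t(s) be the expected number of turns to first reach square E from state s, with t(square E) = 0. Conditioning on the first turn:
t(square A) = 1 + 0.3·t(square A)
Solving: t(square A) = 1.4286.
Expected turns from square A to square E: 1.4286.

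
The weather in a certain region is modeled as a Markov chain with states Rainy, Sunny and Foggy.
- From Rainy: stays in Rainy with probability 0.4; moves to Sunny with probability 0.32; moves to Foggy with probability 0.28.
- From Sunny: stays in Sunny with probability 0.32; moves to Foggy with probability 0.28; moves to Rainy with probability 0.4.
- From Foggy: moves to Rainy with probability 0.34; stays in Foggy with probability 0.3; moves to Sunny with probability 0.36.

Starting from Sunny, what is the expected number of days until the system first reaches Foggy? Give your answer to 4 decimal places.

3.5714

Let t(s) be the expected number of days to first reach Foggy from state s, with t(Foggy) = 0. Conditioning on the first day:
t(Rainy) = 1 + 0.4·t(Rainy) + 0.32·t(Sunny)
t(Sunny) = 1 + 0.4·t(Rainy) + 0.32·t(Sunny)
Solving: t(Rainy) = 3.5714, t(Sunny) = 3.5714.
Expected days from Sunny to Foggy: 3.5714.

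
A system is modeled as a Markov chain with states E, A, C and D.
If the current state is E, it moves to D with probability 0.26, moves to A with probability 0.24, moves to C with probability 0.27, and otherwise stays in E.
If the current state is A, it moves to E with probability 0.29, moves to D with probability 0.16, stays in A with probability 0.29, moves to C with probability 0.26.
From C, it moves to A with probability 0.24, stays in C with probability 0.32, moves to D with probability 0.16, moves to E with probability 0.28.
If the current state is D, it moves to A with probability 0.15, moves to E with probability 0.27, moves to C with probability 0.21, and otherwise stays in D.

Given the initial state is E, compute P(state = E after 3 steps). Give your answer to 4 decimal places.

0.2665

Propagate the distribution vector 3 steps from E.
After 0 steps: (1.0000, 0.0000, 0.0000, 0.0000)
After 1 step: (0.2300, 0.2400, 0.2700, 0.2600)
After 2 steps: (0.2683, 0.2286, 0.2655, 0.2376)
After 3 steps: (0.2665, 0.2300, 0.2667, 0.2367)
P(in E after 3 steps) = 0.2665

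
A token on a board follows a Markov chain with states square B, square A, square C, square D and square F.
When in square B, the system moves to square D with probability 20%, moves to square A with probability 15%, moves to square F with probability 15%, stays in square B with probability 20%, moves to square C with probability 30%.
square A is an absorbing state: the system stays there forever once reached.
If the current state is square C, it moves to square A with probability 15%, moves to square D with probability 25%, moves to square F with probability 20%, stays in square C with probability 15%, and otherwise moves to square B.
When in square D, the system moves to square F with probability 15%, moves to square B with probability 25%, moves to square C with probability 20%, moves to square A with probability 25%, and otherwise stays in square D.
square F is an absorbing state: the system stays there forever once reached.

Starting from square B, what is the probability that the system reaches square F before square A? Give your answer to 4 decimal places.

0.4879

Let h(s) be the probability of absorption at square F starting from transient state s. Then h(square F) = 1 and h(square A) = 0. By first-step analysis:
h(square B) = 0.2·h(square B) + 0.15·0 + 0.3·h(square C) + 0.2·h(square D) + 0.15·1
h(square C) = 0.25·h(square B) + 0.15·0 + 0.15·h(square C) + 0.25·h(square D) + 0.2·1
h(square D) = 0.25·h(square B) + 0.25·0 + 0.2·h(square C) + 0.15·h(square D) + 0.15·1
Solving: h(square B) = 0.4879, h(square C) = 0.5081, h(square D) = 0.4395.
Starting from square B, the probability is 0.4879.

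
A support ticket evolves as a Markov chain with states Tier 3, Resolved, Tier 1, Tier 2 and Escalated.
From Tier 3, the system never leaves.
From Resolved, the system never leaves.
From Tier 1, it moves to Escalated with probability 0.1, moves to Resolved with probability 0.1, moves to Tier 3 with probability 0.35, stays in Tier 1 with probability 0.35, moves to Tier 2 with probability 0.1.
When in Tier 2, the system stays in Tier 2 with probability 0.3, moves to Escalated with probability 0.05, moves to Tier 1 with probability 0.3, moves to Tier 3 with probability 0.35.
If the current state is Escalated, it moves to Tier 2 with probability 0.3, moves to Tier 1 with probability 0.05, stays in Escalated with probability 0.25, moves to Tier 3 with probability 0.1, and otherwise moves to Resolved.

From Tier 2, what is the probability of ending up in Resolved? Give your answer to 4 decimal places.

Let h(s) be the probability of absorption at Resolved starting from transient state s. Then h(Resolved) = 1 and h(Tier 3) = 0. By first-step analysis:
h(Tier 1) = 0.35·0 + 0.1·1 + 0.35·h(Tier 1) + 0.1·h(Tier 2) + 0.1·h(Escalated)
h(Tier 2) = 0.35·0 + 0.3·h(Tier 1) + 0.3·h(Tier 2) + 0.05·h(Escalated)
h(Escalated) = 0.1·0 + 0.3·1 + 0.05·h(Tier 1) + 0.3·h(Tier 2) + 0.25·h(Escalated)
Solving: h(Tier 1) = 0.2481, h(Tier 2) = 0.1401, h(Escalated) = 0.4726.
Starting from Tier 2, the probability is 0.1401.

0.1401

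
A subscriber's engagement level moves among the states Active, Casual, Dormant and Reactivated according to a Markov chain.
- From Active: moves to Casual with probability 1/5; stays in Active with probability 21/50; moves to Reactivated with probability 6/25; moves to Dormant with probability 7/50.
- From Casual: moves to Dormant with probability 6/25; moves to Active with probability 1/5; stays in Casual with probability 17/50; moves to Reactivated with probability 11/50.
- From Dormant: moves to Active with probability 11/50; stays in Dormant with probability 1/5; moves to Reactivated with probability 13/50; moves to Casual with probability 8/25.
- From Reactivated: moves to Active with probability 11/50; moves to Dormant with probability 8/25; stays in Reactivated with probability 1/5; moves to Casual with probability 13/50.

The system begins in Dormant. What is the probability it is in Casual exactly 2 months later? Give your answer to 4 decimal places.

Propagate the distribution vector 2 months from Dormant.
After 0 months: (0.0000, 0.0000, 1.0000, 0.0000)
After 1 month: (0.2200, 0.3200, 0.2000, 0.2600)
After 2 months: (0.2576, 0.2844, 0.2308, 0.2272)
P(in Casual after 2 months) = 0.2844

0.2844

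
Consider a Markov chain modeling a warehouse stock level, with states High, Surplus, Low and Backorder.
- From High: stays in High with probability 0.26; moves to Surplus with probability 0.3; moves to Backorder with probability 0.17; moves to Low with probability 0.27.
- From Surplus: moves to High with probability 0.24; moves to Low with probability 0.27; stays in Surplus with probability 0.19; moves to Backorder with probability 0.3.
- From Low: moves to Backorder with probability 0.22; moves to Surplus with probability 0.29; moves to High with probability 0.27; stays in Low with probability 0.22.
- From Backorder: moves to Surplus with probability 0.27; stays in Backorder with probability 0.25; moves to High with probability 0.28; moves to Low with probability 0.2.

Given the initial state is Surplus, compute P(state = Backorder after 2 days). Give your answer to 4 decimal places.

Propagate the distribution vector 2 days from Surplus.
After 0 days: (0.0000, 1.0000, 0.0000, 0.0000)
After 1 day: (0.2400, 0.1900, 0.2700, 0.3000)
After 2 days: (0.2649, 0.2674, 0.2355, 0.2322)
P(in Backorder after 2 days) = 0.2322

0.2322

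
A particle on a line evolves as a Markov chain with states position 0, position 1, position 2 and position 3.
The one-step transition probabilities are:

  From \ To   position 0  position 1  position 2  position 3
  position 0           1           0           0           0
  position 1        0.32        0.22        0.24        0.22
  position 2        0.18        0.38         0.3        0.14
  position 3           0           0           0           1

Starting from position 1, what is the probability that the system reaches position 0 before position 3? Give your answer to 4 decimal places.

Let h(s) be the probability of absorption at position 0 starting from transient state s. Then h(position 0) = 1 and h(position 3) = 0. By first-step analysis:
h(position 1) = 0.32·1 + 0.22·h(position 1) + 0.24·h(position 2) + 0.22·0
h(position 2) = 0.18·1 + 0.38·h(position 1) + 0.3·h(position 2) + 0.14·0
Solving: h(position 1) = 0.5875, h(position 2) = 0.5761.
Starting from position 1, the probability is 0.5875.

0.5875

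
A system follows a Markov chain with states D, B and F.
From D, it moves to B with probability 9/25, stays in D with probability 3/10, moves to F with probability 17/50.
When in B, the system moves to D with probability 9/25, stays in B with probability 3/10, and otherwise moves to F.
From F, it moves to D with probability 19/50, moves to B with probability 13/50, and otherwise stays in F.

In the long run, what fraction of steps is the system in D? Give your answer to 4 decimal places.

0.3462

Let the stationary distribution be π with π = πP and π_1 + π_2 + π_3 = 1.
π_1 = 0.3·π_1 + 0.36·π_2 + 0.38·π_3
π_2 = 0.36·π_1 + 0.3·π_2 + 0.26·π_3
Solving with the normalization constraint gives π = (0.3462, 0.3069, 0.3469).
So the stationary probability of D is 0.3462.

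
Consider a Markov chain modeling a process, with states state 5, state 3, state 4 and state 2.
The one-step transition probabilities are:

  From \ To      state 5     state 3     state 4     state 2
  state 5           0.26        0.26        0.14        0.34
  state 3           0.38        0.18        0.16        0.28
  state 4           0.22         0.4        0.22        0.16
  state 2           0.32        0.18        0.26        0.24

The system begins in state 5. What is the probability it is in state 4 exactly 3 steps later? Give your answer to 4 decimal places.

0.1922

Propagate the distribution vector 3 steps from state 5.
After 0 steps: (1.0000, 0.0000, 0.0000, 0.0000)
After 1 step: (0.2600, 0.2600, 0.1400, 0.3400)
After 2 steps: (0.3060, 0.2316, 0.1972, 0.2652)
After 3 steps: (0.2958, 0.2479, 0.1922, 0.2641)
P(in state 4 after 3 steps) = 0.1922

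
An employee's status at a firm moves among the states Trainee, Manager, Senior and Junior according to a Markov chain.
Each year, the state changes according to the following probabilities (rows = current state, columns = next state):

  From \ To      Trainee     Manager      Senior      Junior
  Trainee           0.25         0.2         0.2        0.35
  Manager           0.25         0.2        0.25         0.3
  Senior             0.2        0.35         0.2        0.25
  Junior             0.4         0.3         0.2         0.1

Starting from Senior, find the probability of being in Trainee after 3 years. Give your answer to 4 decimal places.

Propagate the distribution vector 3 years from Senior.
After 0 years: (0.0000, 0.0000, 1.0000, 0.0000)
After 1 year: (0.2000, 0.3500, 0.2000, 0.2500)
After 2 years: (0.2775, 0.2550, 0.2175, 0.2500)
After 3 years: (0.2766, 0.2576, 0.2128, 0.2530)
P(in Trainee after 3 years) = 0.2766

0.2766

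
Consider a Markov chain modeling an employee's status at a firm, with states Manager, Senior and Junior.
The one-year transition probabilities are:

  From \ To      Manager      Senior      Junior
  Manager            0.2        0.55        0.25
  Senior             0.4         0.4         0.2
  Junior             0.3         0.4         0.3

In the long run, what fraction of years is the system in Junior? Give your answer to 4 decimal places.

0.2396

Let the stationary distribution be π with π = πP and π_1 + π_2 + π_3 = 1.
π_1 = 0.2·π_1 + 0.4·π_2 + 0.3·π_3
π_2 = 0.55·π_1 + 0.4·π_2 + 0.4·π_3
Solving with the normalization constraint gives π = (0.3134, 0.4470, 0.2396).
So the stationary probability of Junior is 0.2396.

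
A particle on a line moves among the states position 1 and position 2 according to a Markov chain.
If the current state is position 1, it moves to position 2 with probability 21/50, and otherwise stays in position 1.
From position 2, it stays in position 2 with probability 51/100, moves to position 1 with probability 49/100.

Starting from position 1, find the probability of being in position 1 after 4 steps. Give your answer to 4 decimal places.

Propagate the distribution vector 4 steps from position 1.
After 0 steps: (1.0000, 0.0000)
After 1 step: (0.5800, 0.4200)
After 2 steps: (0.5422, 0.4578)
After 3 steps: (0.5388, 0.4612)
After 4 steps: (0.5385, 0.4615)
P(in position 1 after 4 steps) = 0.5385

0.5385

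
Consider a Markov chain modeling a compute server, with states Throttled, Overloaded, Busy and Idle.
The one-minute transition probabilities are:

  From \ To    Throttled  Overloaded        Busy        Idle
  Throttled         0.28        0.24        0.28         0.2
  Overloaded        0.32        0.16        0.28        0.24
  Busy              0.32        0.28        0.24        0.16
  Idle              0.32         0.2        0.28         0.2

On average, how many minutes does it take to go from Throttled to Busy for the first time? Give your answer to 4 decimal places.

3.5714

Let t(s) be the expected number of minutes to first reach Busy from state s, with t(Busy) = 0. Conditioning on the first minute:
t(Throttled) = 1 + 0.28·t(Throttled) + 0.24·t(Overloaded) + 0.2·t(Idle)
t(Overloaded) = 1 + 0.32·t(Throttled) + 0.16·t(Overloaded) + 0.24·t(Idle)
t(Idle) = 1 + 0.32·t(Throttled) + 0.2·t(Overloaded) + 0.2·t(Idle)
Solving: t(Throttled) = 3.5714, t(Overloaded) = 3.5714, t(Idle) = 3.5714.
Expected minutes from Throttled to Busy: 3.5714.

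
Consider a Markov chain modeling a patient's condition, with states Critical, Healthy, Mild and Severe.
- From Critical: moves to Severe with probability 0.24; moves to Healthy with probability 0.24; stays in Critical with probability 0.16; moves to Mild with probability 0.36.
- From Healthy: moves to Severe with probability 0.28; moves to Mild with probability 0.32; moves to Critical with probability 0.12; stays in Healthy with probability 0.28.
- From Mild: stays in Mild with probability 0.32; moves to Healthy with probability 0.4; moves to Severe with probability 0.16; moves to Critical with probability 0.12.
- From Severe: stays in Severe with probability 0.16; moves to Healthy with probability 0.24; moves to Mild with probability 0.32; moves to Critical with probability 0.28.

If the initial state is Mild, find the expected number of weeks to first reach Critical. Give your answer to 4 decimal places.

Let t(s) be the expected number of weeks to first reach Critical from state s, with t(Critical) = 0. Conditioning on the first week:
t(Healthy) = 1 + 0.28·t(Healthy) + 0.32·t(Mild) + 0.28·t(Severe)
t(Mild) = 1 + 0.4·t(Healthy) + 0.32·t(Mild) + 0.16·t(Severe)
t(Severe) = 1 + 0.24·t(Healthy) + 0.32·t(Mild) + 0.16·t(Severe)
Solving: t(Healthy) = 6.4719, t(Mild) = 6.5828, t(Severe) = 5.5473.
Expected weeks from Mild to Critical: 6.5828.

6.5828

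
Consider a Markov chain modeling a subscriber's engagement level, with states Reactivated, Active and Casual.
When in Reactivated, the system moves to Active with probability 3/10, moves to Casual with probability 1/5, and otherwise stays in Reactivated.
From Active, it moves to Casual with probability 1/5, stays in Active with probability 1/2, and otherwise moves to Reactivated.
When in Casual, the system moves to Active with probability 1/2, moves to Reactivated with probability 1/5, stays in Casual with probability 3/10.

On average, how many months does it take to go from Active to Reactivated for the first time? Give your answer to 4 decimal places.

Let t(s) be the expected number of months to first reach Reactivated from state s, with t(Reactivated) = 0. Conditioning on the first month:
t(Active) = 1 + 0.5·t(Active) + 0.2·t(Casual)
t(Casual) = 1 + 0.5·t(Active) + 0.3·t(Casual)
Solving: t(Active) = 3.6000, t(Casual) = 4.0000.
Expected months from Active to Reactivated: 3.6000.

3.6000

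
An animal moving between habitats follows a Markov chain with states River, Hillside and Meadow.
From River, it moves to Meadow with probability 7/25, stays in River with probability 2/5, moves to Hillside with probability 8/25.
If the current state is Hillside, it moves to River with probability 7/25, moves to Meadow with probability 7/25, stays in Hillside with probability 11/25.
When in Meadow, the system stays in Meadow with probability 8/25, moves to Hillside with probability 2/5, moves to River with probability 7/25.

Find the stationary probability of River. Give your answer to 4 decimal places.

Let the stationary distribution be π with π = πP and π_1 + π_2 + π_3 = 1.
π_1 = 0.4·π_1 + 0.28·π_2 + 0.28·π_3
π_2 = 0.32·π_1 + 0.44·π_2 + 0.4·π_3
Solving with the normalization constraint gives π = (0.3182, 0.3902, 0.2917).
So the stationary probability of River is 0.3182.

0.3182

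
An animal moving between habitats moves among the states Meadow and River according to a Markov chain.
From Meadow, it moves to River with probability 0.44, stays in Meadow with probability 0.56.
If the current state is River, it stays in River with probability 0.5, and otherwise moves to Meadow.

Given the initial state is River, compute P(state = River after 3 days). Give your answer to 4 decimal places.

0.4682

Propagate the distribution vector 3 days from River.
After 0 days: (0.0000, 1.0000)
After 1 day: (0.5000, 0.5000)
After 2 days: (0.5300, 0.4700)
After 3 days: (0.5318, 0.4682)
P(in River after 3 days) = 0.4682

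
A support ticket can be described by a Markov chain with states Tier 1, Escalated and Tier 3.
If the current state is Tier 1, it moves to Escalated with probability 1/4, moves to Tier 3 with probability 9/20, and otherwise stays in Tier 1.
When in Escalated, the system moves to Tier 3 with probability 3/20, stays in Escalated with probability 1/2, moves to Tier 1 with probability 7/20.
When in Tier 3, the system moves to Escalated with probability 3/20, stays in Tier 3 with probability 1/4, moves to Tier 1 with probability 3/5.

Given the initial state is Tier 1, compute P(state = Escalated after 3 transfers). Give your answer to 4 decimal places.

0.2884

Propagate the distribution vector 3 transfers from Tier 1.
After 0 transfers: (1.0000, 0.0000, 0.0000)
After 1 transfer: (0.3000, 0.2500, 0.4500)
After 2 transfers: (0.4475, 0.2675, 0.2850)
After 3 transfers: (0.3989, 0.2884, 0.3128)
P(in Escalated after 3 transfers) = 0.2884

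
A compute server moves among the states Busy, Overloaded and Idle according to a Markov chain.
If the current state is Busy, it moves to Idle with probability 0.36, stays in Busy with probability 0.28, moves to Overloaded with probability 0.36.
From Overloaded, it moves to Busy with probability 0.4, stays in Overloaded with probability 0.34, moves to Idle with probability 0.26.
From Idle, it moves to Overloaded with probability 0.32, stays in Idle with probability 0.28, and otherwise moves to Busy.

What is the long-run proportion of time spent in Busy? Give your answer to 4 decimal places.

0.3571

Let the stationary distribution be π with π = πP and π_1 + π_2 + π_3 = 1.
π_1 = 0.28·π_1 + 0.4·π_2 + 0.4·π_3
π_2 = 0.36·π_1 + 0.34·π_2 + 0.32·π_3
Solving with the normalization constraint gives π = (0.3571, 0.3411, 0.3017).
So the stationary probability of Busy is 0.3571.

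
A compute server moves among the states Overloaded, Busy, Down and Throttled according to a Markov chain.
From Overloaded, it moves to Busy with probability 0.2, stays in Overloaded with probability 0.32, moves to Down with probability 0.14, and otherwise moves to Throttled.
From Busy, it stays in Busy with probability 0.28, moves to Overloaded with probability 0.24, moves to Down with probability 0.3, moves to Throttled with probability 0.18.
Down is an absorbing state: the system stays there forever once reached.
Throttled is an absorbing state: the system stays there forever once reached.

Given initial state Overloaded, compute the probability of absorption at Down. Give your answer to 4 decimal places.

Let h(s) be the probability of absorption at Down starting from transient state s. Then h(Down) = 1 and h(Throttled) = 0. By first-step analysis:
h(Overloaded) = 0.32·h(Overloaded) + 0.2·h(Busy) + 0.14·1 + 0.34·0
h(Busy) = 0.24·h(Overloaded) + 0.28·h(Busy) + 0.3·1 + 0.18·0
Solving: h(Overloaded) = 0.3641, h(Busy) = 0.5380.
Starting from Overloaded, the probability is 0.3641.

0.3641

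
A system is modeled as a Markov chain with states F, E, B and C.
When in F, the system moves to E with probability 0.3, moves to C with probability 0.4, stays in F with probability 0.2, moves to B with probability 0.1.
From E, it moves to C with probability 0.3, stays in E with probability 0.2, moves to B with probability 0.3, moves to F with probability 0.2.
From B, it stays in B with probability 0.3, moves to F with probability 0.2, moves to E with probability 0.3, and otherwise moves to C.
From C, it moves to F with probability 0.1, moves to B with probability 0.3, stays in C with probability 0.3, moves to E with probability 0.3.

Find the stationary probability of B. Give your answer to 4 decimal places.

0.2658

Let the stationary distribution be π with π = πP and π_1 + π_2 + π_3 + π_4 = 1.
π_1 = 0.2·π_1 + 0.2·π_2 + 0.2·π_3 + 0.1·π_4
π_2 = 0.3·π_1 + 0.2·π_2 + 0.3·π_3 + 0.3·π_4
π_3 = 0.1·π_1 + 0.3·π_2 + 0.3·π_3 + 0.3·π_4
Solving with the normalization constraint gives π = (0.1709, 0.2727, 0.2658, 0.2905).
So the stationary probability of B is 0.2658.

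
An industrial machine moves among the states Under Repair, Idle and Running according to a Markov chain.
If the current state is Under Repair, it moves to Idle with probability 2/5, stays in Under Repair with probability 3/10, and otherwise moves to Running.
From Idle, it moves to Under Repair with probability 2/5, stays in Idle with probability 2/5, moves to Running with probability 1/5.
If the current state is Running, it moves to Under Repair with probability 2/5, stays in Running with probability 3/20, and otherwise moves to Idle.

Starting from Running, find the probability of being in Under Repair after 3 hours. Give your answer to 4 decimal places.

Propagate the distribution vector 3 hours from Running.
After 0 hours: (0.0000, 0.0000, 1.0000)
After 1 hour: (0.4000, 0.4500, 0.1500)
After 2 hours: (0.3600, 0.4075, 0.2325)
After 3 hours: (0.3640, 0.4116, 0.2244)
P(in Under Repair after 3 hours) = 0.3640

0.3640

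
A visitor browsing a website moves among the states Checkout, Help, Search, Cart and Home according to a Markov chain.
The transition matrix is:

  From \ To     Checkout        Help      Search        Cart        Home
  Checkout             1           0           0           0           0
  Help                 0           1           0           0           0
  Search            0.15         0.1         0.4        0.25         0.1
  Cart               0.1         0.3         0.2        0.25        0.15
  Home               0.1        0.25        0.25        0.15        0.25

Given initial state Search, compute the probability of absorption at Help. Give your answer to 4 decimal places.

0.5595

Let h(s) be the probability of absorption at Help starting from transient state s. Then h(Help) = 1 and h(Checkout) = 0. By first-step analysis:
h(Search) = 0.15·0 + 0.1·1 + 0.4·h(Search) + 0.25·h(Cart) + 0.1·h(Home)
h(Cart) = 0.1·0 + 0.3·1 + 0.2·h(Search) + 0.25·h(Cart) + 0.15·h(Home)
h(Home) = 0.1·0 + 0.25·1 + 0.25·h(Search) + 0.15·h(Cart) + 0.25·h(Home)
Solving: h(Search) = 0.5595, h(Cart) = 0.6804, h(Home) = 0.6559.
Starting from Search, the probability is 0.5595.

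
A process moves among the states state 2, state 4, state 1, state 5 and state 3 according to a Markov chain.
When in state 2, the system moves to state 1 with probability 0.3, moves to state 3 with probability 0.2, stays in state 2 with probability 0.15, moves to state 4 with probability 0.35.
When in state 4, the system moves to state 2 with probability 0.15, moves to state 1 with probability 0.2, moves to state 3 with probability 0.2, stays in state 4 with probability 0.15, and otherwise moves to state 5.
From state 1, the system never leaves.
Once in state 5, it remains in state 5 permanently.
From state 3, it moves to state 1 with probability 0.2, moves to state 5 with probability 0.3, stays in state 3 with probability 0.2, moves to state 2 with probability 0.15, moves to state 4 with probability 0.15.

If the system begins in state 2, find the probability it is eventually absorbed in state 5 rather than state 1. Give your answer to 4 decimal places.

0.3511

Let h(s) be the probability of absorption at state 5 starting from transient state s. Then h(state 5) = 1 and h(state 1) = 0. By first-step analysis:
h(state 2) = 0.15·h(state 2) + 0.35·h(state 4) + 0.3·0 + 0.2·h(state 3)
h(state 4) = 0.15·h(state 2) + 0.15·h(state 4) + 0.2·0 + 0.3·1 + 0.2·h(state 3)
h(state 3) = 0.15·h(state 2) + 0.15·h(state 4) + 0.2·0 + 0.3·1 + 0.2·h(state 3)
Solving: h(state 2) = 0.3511, h(state 4) = 0.5426, h(state 3) = 0.5426.
Starting from state 2, the probability is 0.3511.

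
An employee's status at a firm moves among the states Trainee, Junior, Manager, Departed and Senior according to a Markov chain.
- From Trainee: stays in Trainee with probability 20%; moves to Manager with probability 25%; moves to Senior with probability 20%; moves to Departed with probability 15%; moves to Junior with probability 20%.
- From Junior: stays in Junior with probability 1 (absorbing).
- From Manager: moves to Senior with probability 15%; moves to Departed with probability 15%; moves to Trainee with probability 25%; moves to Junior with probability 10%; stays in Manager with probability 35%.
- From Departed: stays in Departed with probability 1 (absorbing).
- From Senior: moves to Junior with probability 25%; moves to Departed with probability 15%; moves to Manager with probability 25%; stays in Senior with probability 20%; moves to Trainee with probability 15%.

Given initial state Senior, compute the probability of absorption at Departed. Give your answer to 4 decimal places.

0.4298

Let h(s) be the probability of absorption at Departed starting from transient state s. Then h(Departed) = 1 and h(Junior) = 0. By first-step analysis:
h(Trainee) = 0.2·h(Trainee) + 0.2·0 + 0.25·h(Manager) + 0.15·1 + 0.2·h(Senior)
h(Manager) = 0.25·h(Trainee) + 0.1·0 + 0.35·h(Manager) + 0.15·1 + 0.15·h(Senior)
h(Senior) = 0.15·h(Trainee) + 0.25·0 + 0.25·h(Manager) + 0.15·1 + 0.2·h(Senior)
Solving: h(Trainee) = 0.4525, h(Manager) = 0.5040, h(Senior) = 0.4298.
Starting from Senior, the probability is 0.4298.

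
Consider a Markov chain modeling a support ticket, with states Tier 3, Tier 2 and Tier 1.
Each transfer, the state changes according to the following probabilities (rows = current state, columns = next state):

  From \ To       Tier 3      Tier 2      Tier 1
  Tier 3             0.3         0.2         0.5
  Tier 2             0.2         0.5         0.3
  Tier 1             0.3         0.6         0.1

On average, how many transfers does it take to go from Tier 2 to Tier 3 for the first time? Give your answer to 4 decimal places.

4.4444

Let t(s) be the expected number of transfers to first reach Tier 3 from state s, with t(Tier 3) = 0. Conditioning on the first transfer:
t(Tier 2) = 1 + 0.5·t(Tier 2) + 0.3·t(Tier 1)
t(Tier 1) = 1 + 0.6·t(Tier 2) + 0.1·t(Tier 1)
Solving: t(Tier 2) = 4.4444, t(Tier 1) = 4.0741.
Expected transfers from Tier 2 to Tier 3: 4.4444.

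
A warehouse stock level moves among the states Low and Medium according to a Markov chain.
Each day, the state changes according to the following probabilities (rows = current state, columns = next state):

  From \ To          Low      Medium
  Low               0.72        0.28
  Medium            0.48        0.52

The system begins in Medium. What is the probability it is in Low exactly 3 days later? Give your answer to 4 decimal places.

0.6228

Propagate the distribution vector 3 days from Medium.
After 0 days: (0.0000, 1.0000)
After 1 day: (0.4800, 0.5200)
After 2 days: (0.5952, 0.4048)
After 3 days: (0.6228, 0.3772)
P(in Low after 3 days) = 0.6228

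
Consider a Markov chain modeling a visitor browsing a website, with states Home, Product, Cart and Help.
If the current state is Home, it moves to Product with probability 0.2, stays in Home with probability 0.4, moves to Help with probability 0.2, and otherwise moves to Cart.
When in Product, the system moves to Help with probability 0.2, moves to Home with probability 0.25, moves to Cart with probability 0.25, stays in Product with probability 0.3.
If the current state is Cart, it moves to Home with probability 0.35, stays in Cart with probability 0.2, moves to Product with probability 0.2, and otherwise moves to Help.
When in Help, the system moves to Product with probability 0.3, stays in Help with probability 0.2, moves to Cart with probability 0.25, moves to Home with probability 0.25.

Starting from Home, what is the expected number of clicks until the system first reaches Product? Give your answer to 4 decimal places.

4.5238

Let t(s) be the expected number of clicks to first reach Product from state s, with t(Product) = 0. Conditioning on the first click:
t(Home) = 1 + 0.4·t(Home) + 0.2·t(Cart) + 0.2·t(Help)
t(Cart) = 1 + 0.35·t(Home) + 0.2·t(Cart) + 0.25·t(Help)
t(Help) = 1 + 0.25·t(Home) + 0.25·t(Cart) + 0.2·t(Help)
Solving: t(Home) = 4.5238, t(Cart) = 4.5011, t(Help) = 4.0703.
Expected clicks from Home to Product: 4.5238.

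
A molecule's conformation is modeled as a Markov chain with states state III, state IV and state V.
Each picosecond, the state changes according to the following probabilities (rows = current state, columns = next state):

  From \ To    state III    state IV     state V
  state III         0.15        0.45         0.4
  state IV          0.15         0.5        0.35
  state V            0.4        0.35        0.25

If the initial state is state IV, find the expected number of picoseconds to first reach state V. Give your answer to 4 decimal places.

Let t(s) be the expected number of picoseconds to first reach state V from state s, with t(state V) = 0. Conditioning on the first picosecond:
t(state III) = 1 + 0.15·t(state III) + 0.45·t(state IV)
t(state IV) = 1 + 0.15·t(state III) + 0.5·t(state IV)
Solving: t(state III) = 2.6573, t(state IV) = 2.7972.
Expected picoseconds from state IV to state V: 2.7972.

2.7972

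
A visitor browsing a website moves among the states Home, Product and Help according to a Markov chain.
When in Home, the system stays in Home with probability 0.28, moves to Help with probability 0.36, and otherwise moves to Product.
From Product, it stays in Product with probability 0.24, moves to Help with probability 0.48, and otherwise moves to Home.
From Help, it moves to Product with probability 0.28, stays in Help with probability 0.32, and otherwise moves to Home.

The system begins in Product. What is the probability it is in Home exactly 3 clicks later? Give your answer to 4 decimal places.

0.3244

Propagate the distribution vector 3 clicks from Product.
After 0 clicks: (0.0000, 1.0000, 0.0000)
After 1 click: (0.2800, 0.2400, 0.4800)
After 2 clicks: (0.3376, 0.2928, 0.3696)
After 3 clicks: (0.3244, 0.2953, 0.3804)
P(in Home after 3 clicks) = 0.3244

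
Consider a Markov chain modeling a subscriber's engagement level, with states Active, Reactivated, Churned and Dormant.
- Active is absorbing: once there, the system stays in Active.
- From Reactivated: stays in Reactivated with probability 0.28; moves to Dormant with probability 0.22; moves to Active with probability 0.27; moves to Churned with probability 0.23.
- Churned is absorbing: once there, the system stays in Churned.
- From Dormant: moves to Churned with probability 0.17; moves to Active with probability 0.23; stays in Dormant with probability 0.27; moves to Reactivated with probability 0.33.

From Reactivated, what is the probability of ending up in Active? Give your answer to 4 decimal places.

0.5468

Let h(s) be the probability of absorption at Active starting from transient state s. Then h(Active) = 1 and h(Churned) = 0. By first-step analysis:
h(Reactivated) = 0.27·1 + 0.28·h(Reactivated) + 0.23·0 + 0.22·h(Dormant)
h(Dormant) = 0.23·1 + 0.33·h(Reactivated) + 0.17·0 + 0.27·h(Dormant)
Solving: h(Reactivated) = 0.5468, h(Dormant) = 0.5623.
Starting from Reactivated, the probability is 0.5468.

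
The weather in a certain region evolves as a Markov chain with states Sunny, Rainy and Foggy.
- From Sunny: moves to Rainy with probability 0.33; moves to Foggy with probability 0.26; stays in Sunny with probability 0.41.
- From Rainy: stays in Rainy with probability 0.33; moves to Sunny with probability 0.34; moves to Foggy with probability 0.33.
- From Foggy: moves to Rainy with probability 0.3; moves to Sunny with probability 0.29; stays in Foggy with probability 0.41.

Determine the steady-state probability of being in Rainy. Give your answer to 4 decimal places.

Let the stationary distribution be π with π = πP and π_1 + π_2 + π_3 = 1.
π_1 = 0.41·π_1 + 0.34·π_2 + 0.29·π_3
π_2 = 0.33·π_1 + 0.33·π_2 + 0.3·π_3
Solving with the normalization constraint gives π = (0.3477, 0.3200, 0.3322).
So the stationary probability of Rainy is 0.3200.

0.3200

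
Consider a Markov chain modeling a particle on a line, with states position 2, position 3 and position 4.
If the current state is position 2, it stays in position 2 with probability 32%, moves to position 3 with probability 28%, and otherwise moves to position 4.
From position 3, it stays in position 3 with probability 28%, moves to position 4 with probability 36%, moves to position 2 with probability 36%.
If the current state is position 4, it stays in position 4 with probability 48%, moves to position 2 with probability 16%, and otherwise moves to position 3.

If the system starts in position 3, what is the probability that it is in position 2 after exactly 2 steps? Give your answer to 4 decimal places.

0.2736

Sum over the intermediate state after 1 step:
P = P(position 3→position 2)·P(position 2→position 2) + P(position 3→position 3)·P(position 3→position 2) + P(position 3→position 4)·P(position 4→position 2)
  = 0.36×0.32 + 0.28×0.36 + 0.36×0.16
  = 0.1152 + 0.1008 + 0.0576 = 0.2736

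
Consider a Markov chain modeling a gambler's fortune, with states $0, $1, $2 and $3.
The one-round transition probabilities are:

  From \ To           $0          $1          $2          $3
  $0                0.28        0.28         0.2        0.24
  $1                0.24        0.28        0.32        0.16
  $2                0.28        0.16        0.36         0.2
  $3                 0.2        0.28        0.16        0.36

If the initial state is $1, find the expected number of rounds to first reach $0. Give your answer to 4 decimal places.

Let t(s) be the expected number of rounds to first reach $0 from state s, with t($0) = 0. Conditioning on the first round:
t($1) = 1 + 0.28·t($1) + 0.32·t($2) + 0.16·t($3)
t($2) = 1 + 0.16·t($1) + 0.36·t($2) + 0.2·t($3)
t($3) = 1 + 0.28·t($1) + 0.16·t($2) + 0.36·t($3)
Solving: t($1) = 4.1101, t($2) = 3.9487, t($3) = 4.3478.
Expected rounds from $1 to $0: 4.1101.

4.1101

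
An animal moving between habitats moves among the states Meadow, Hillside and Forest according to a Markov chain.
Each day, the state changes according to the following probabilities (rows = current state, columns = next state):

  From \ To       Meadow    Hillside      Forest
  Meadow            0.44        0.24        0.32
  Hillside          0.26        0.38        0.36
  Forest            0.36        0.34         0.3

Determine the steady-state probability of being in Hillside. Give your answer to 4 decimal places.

Let the stationary distribution be π with π = πP and π_1 + π_2 + π_3 = 1.
π_1 = 0.44·π_1 + 0.26·π_2 + 0.36·π_3
π_2 = 0.24·π_1 + 0.38·π_2 + 0.34·π_3
Solving with the normalization constraint gives π = (0.3568, 0.3170, 0.3262).
So the stationary probability of Hillside is 0.3170.

0.3170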